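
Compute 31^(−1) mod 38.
31^(−1) ≡ 27 (mod 38)

Apply the extended Euclidean algorithm to (38, 31), tracking rows (r, s, t) with s·38 + t·31 = r. Each division r_prev = q·r_cur + r_new produces the new row as (previous row) − q·(current row):
  row A: (38, 1, 0)   [1·38 + 0·31 = 38]
  row B: (31, 0, 1)   [0·38 + 1·31 = 31]
  38 = 1·31 + 7   → row C = row A − 1·row B = (7, 1, −1)   [check: 1·38 − 1·31 = 7]
  31 = 4·7 + 3   → row D = row B − 4·row C = (3, −4, 5)   [check: −4·38 + 5·31 = 3]
  7 = 2·3 + 1   → row E = row C − 2·row D = (1, 9, −11)   [check: 9·38 − 11·31 = 1]
  3 = 3·1 + 0   → remainder 0, stop. gcd = 1 (last nonzero row E).
The gcd is 1, so 31 is invertible mod 38. The last nonzero row gives 9·38 − 11·31 = 1, so t = −11. So 31^(−1) ≡ −11 ≡ 27 (mod 38). Verify: 31 · 27 = 837 ≡ 1 (mod 38). ✓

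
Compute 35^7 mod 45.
35

Use repeated squaring. Binary(7) = 111. Walk through the bits of the exponent 7 left-to-right: at each bit after the leading one, square the running value, then multiply by 35 if the bit is 1 (always reducing mod 45):
  bit 1 = 1 (leading): start with 35.
  bit 2 = 1: square 35^2 = 1225 ≡ 10; bit is 1, so multiply 10·35 = 350 ≡ 35 (mod 45).
  bit 3 = 1: square 35^2 = 1225 ≡ 10; bit is 1, so multiply 10·35 = 350 ≡ 35 (mod 45).
Final value: 35^7 ≡ 35 (mod 45).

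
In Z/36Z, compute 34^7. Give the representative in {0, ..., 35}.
Use repeated squaring. Binary(7) = 111. Walk through the bits of the exponent 7 left-to-right: at each bit after the leading one, square the running value, then multiply by 34 if the bit is 1 (always reducing mod 36):
  bit 1 = 1 (leading): start with 34.
  bit 2 = 1: square 34^2 = 1156 ≡ 4; bit is 1, so multiply 4·34 = 136 ≡ 28 (mod 36).
  bit 3 = 1: square 28^2 = 784 ≡ 28; bit is 1, so multiply 28·34 = 952 ≡ 16 (mod 36).
Final value: 34^7 ≡ 16 (mod 36).

Final answer: 16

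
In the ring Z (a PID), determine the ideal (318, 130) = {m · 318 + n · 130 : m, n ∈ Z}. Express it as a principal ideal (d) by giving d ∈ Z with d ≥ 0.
In the PID Z, (a, b) is generated by gcd(a, b). Compute gcd(318, 130) with the extended Euclidean algorithm, tracking rows (r, s, t) with s·318 + t·130 = r:
  row A: (318, 1, 0)   [1·318 + 0·130 = 318]
  row B: (130, 0, 1)   [0·318 + 1·130 = 130]
  318 = 2·130 + 58   → row C = row A − 2·row B = (58, 1, −2)   [check: 1·318 − 2·130 = 58]
  130 = 2·58 + 14   → row D = row B − 2·row C = (14, −2, 5)   [check: −2·318 + 5·130 = 14]
  58 = 4·14 + 2   → row E = row C − 4·row D = (2, 9, −22)   [check: 9·318 − 22·130 = 2]
  14 = 7·2 + 0   → remainder 0, stop. gcd = 2 (last nonzero row E).
So gcd(318, 130) = 2, with Bézout identity 9·318 − 22·130 = 2. Containment (⊇): the Bézout identity exhibits 2 as an element of (318, 130), giving (2) ⊆ (318, 130). Containment (⊆): since 2 | 318 and 2 | 130 (318 = 2·159, 130 = 2·65), every Z-linear combination of 318 and 130 is divisible by 2, so (318, 130) ⊆ (2). Therefore (318, 130) = (2), d = 2.

Final answer: (318, 130) = (2); d = 2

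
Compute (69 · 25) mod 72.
69

Both factors are already reduced mod 72. 69 · 25 = 1725. Dividing by 72: 1725 = 23·72 + 69. So (69 · 25) mod 72 = 69.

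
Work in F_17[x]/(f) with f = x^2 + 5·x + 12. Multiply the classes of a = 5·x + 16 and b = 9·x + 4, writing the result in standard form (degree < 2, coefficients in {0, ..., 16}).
a · b ≡ 7·x (mod f(x))

Multiply as integer polynomials: a · b = 45·x^2 + 164·x + 64. Reducing coefficients mod 17: a · b ≡ 11·x^2 + 11·x + 13. Now divide by f(x) = x^2 + 5·x + 12 in F_17[x], eliminating the leading term at each step:
  leading term 11·x^2: subtract (11)·f(x) = 11·x^2 + 4·x + 13, leaving 7·x (coefficients mod 17)
The degree is now < 2, so this is the remainder. Hence a · b ≡ 7·x in F_17[x]/(f).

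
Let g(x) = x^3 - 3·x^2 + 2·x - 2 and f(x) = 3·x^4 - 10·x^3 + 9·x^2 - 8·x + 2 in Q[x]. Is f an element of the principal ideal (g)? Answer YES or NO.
YES

In Q[x] the ideal (g) consists of all multiples of g, so f ∈ (g) iff g | f, i.e. iff the remainder of f on division by g is 0. Divide f by g (g is monic, so eliminate the leading term of the running remainder at each step):
  leading term 3·x^4: subtract (3·x)·g(x) = 3·x^4 - 9·x^3 + 6·x^2 - 6·x, leaving -x^3 + 3·x^2 - 2·x + 2
  leading term -x^3: subtract (-1)·g(x) = -x^3 + 3·x^2 - 2·x + 2, leaving 0
The remainder is 0, so f(x) = g(x) · h(x) with h(x) = 3·x - 1. Hence g | f, i.e. f ∈ (g).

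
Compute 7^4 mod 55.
36

Use repeated squaring. Binary(4) = 100. Walk through the bits of the exponent 4 left-to-right: at each bit after the leading one, square the running value, then multiply by 7 if the bit is 1 (always reducing mod 55):
  bit 1 = 1 (leading): start with 7.
  bit 2 = 0: square 7^2 = 49 (mod 55).
  bit 3 = 0: square 49^2 = 2401 ≡ 36 (mod 55).
Final value: 7^4 ≡ 36 (mod 55).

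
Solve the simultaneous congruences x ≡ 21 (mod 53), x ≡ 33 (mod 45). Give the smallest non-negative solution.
The moduli 53, 45 are pairwise coprime, so by the CRT there is a unique solution mod 53·45 = 2385.
Solve by successive substitution. Start with x ≡ 21 (mod 53).
  Combine with x ≡ 33 (mod 45): write x = 21 + 53·t and require 21 + 53·t ≡ 33 (mod 45), i.e. 53·t ≡ 33 − 21 ≡ 12 (mod 45). Since 53^(−1) ≡ 17 (mod 45) (53 ≡ 8 (mod 45)), t ≡ 17·12 ≡ 24 (mod 45). So x ≡ 21 + 53·24 = 1293 (mod 2385).
Unique solution in [0, 2385): x = 1293.

Final answer: x ≡ 1293 (mod 2385); the representative in [0, 2385) is 1293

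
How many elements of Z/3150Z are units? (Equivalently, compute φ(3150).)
An element a ∈ Z/3150Z is a unit iff gcd(a, 3150) = 1, so the number of units is φ(3150). φ is multiplicative, with φ(p^e) = p^e − p^(e−1). Factorise 3150 = 2 · 3^2 · 5^2 · 7. Then
  φ(3150) = (2 − 1) · (3^2 − 3^1) · (5^2 − 5^1) · (7 − 1) = 1 · 6 · 20 · 6 = 720.

Final answer: Z/3150Z has φ(3150) = 720 units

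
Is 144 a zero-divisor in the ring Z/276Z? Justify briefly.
gcd(144, 276) = 12 > 1, so 144 is not a unit in Z/276Z. In Z/nZ every nonzero non-unit is a zero-divisor: explicitly, take b = 276/gcd = 23 ≠ 0 (mod 276); then 144·23 = 3312 = 12·276, i.e. 144·23 ≡ 0 (mod 276). So 144 is a zero-divisor.

Final answer: YES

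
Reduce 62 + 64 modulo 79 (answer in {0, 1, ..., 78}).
Both summands are already reduced mod 79. 62 + 64 = 126; 126 = 1·79 + 47, so (62 + 64) mod 79 = 47.

Final answer: 47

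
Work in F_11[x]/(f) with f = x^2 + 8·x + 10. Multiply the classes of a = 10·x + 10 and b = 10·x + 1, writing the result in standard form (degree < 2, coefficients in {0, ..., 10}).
Multiply as integer polynomials: a · b = 100·x^2 + 110·x + 10. Reducing coefficients mod 11: a · b ≡ x^2 + 10. Now divide by f(x) = x^2 + 8·x + 10 in F_11[x], eliminating the leading term at each step:
  leading term x^2: subtract (1)·f(x) = x^2 + 8·x + 10, leaving 3·x (coefficients mod 11)
The degree is now < 2, so this is the remainder. Hence a · b ≡ 3·x in F_11[x]/(f).

Final answer: a · b ≡ 3·x (mod f(x))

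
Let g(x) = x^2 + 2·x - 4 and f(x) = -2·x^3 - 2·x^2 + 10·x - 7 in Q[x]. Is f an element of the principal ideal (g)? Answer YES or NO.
In Q[x] the ideal (g) consists of all multiples of g, so f ∈ (g) iff g | f, i.e. iff the remainder of f on division by g is 0. Divide f by g (g is monic, so eliminate the leading term of the running remainder at each step):
  leading term -2·x^3: subtract (-2·x)·g(x) = -2·x^3 - 4·x^2 + 8·x, leaving 2·x^2 + 2·x - 7
  leading term 2·x^2: subtract (2)·g(x) = 2·x^2 + 4·x - 8, leaving 1 - 2·x
The remainder r(x) = 1 - 2·x ≠ 0 (and deg r < deg g), so g ∤ f, i.e. f ∉ (g).

Final answer: NO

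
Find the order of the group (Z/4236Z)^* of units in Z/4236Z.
(Z/4236Z)^* consists of the classes a with gcd(a, 4236) = 1, so its order is φ(4236). φ is multiplicative, with φ(p^e) = p^e − p^(e−1). Factorise 4236 = 2^2 · 3 · 353. Then
  φ(4236) = (2^2 − 2^1) · (3 − 1) · (353 − 1) = 2 · 2 · 352 = 1408.
Thus |(Z/4236Z)^*| = 1408.

Final answer: |(Z/4236Z)^*| = 1408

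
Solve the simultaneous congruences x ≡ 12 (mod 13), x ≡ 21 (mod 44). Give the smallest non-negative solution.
x ≡ 285 (mod 572); the representative in [0, 572) is 285

The moduli 13, 44 are pairwise coprime, so by the CRT there is a unique solution mod 13·44 = 572.
Solve by successive substitution. Start with x ≡ 12 (mod 13).
  Combine with x ≡ 21 (mod 44): write x = 12 + 13·t and require 12 + 13·t ≡ 21 (mod 44), i.e. 13·t ≡ 21 − 12 ≡ 9 (mod 44). Since 13^(−1) ≡ 17 (mod 44), t ≡ 17·9 ≡ 21 (mod 44). So x ≡ 12 + 13·21 = 285 (mod 572).
Unique solution in [0, 572): x = 285.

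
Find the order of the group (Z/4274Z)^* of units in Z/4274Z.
(Z/4274Z)^* consists of the classes a with gcd(a, 4274) = 1, so its order is φ(4274). φ is multiplicative, with φ(p^e) = p^e − p^(e−1). Factorise 4274 = 2 · 2137. Then
  φ(4274) = (2 − 1) · (2137 − 1) = 1 · 2136 = 2136.
Thus |(Z/4274Z)^*| = 2136.

Final answer: |(Z/4274Z)^*| = 2136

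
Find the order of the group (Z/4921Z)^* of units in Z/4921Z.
|(Z/4921Z)^*| = 3888

(Z/4921Z)^* consists of the classes a with gcd(a, 4921) = 1, so its order is φ(4921). φ is multiplicative, with φ(p^e) = p^e − p^(e−1). Factorise 4921 = 7 · 19 · 37. Then
  φ(4921) = (7 − 1) · (19 − 1) · (37 − 1) = 6 · 18 · 36 = 3888.
Thus |(Z/4921Z)^*| = 3888.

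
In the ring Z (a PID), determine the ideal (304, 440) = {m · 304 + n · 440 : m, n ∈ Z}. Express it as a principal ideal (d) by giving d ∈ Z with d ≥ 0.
In the PID Z, (a, b) is generated by gcd(a, b). Compute gcd(440, 304) with the extended Euclidean algorithm, tracking rows (r, s, t) with s·440 + t·304 = r:
  row A: (440, 1, 0)   [1·440 + 0·304 = 440]
  row B: (304, 0, 1)   [0·440 + 1·304 = 304]
  440 = 1·304 + 136   → row C = row A − 1·row B = (136, 1, −1)   [check: 1·440 − 1·304 = 136]
  304 = 2·136 + 32   → row D = row B − 2·row C = (32, −2, 3)   [check: −2·440 + 3·304 = 32]
  136 = 4·32 + 8   → row E = row C − 4·row D = (8, 9, −13)   [check: 9·440 − 13·304 = 8]
  32 = 4·8 + 0   → remainder 0, stop. gcd = 8 (last nonzero row E).
So gcd(304, 440) = 8, with Bézout identity 9·440 − 13·304 = 8. Containment (⊇): the Bézout identity exhibits 8 as an element of (304, 440), giving (8) ⊆ (304, 440). Containment (⊆): since 8 | 304 and 8 | 440 (304 = 8·38, 440 = 8·55), every Z-linear combination of 304 and 440 is divisible by 8, so (304, 440) ⊆ (8). Therefore (304, 440) = (8), d = 8.

Final answer: (304, 440) = (8); d = 8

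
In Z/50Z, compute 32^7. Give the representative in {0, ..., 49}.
18

Use repeated squaring. Binary(7) = 111. Walk through the bits of the exponent 7 left-to-right: at each bit after the leading one, square the running value, then multiply by 32 if the bit is 1 (always reducing mod 50):
  bit 1 = 1 (leading): start with 32.
  bit 2 = 1: square 32^2 = 1024 ≡ 24; bit is 1, so multiply 24·32 = 768 ≡ 18 (mod 50).
  bit 3 = 1: square 18^2 = 324 ≡ 24; bit is 1, so multiply 24·32 = 768 ≡ 18 (mod 50).
Final value: 32^7 ≡ 18 (mod 50).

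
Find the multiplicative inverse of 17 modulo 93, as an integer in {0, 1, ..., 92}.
Apply the extended Euclidean algorithm to (93, 17), tracking rows (r, s, t) with s·93 + t·17 = r. Each division r_prev = q·r_cur + r_new produces the new row as (previous row) − q·(current row):
  row A: (93, 1, 0)   [1·93 + 0·17 = 93]
  row B: (17, 0, 1)   [0·93 + 1·17 = 17]
  93 = 5·17 + 8   → row C = row A − 5·row B = (8, 1, −5)   [check: 1·93 − 5·17 = 8]
  17 = 2·8 + 1   → row D = row B − 2·row C = (1, −2, 11)   [check: −2·93 + 11·17 = 1]
  8 = 8·1 + 0   → remainder 0, stop. gcd = 1 (last nonzero row D).
The gcd is 1, so 17 is invertible mod 93. The last nonzero row gives −2·93 + 11·17 = 1, so t = 11. So 17^(−1) ≡ 11 (mod 93). Verify: 17 · 11 = 187 ≡ 1 (mod 93). ✓

Final answer: 17^(−1) ≡ 11 (mod 93)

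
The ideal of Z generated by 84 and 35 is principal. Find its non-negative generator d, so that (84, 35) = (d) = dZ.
(84, 35) = (7); d = 7

In the PID Z, (a, b) is generated by gcd(a, b). Compute gcd(84, 35) with the extended Euclidean algorithm, tracking rows (r, s, t) with s·84 + t·35 = r:
  row A: (84, 1, 0)   [1·84 + 0·35 = 84]
  row B: (35, 0, 1)   [0·84 + 1·35 = 35]
  84 = 2·35 + 14   → row C = row A − 2·row B = (14, 1, −2)   [check: 1·84 − 2·35 = 14]
  35 = 2·14 + 7   → row D = row B − 2·row C = (7, −2, 5)   [check: −2·84 + 5·35 = 7]
  14 = 2·7 + 0   → remainder 0, stop. gcd = 7 (last nonzero row D).
So gcd(84, 35) = 7, with Bézout identity −2·84 + 5·35 = 7. Containment (⊇): the Bézout identity exhibits 7 as an element of (84, 35), giving (7) ⊆ (84, 35). Containment (⊆): since 7 | 84 and 7 | 35 (84 = 7·12, 35 = 7·5), every Z-linear combination of 84 and 35 is divisible by 7, so (84, 35) ⊆ (7). Therefore (84, 35) = (7), d = 7.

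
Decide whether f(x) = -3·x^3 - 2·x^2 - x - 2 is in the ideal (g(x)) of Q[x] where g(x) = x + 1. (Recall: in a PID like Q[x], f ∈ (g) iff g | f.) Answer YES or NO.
In Q[x] the ideal (g) consists of all multiples of g, so f ∈ (g) iff g | f, i.e. iff the remainder of f on division by g is 0. Divide f by g (g is monic, so eliminate the leading term of the running remainder at each step):
  leading term -3·x^3: subtract (-3·x^2)·g(x) = -3·x^3 - 3·x^2, leaving x^2 - x - 2
  leading term x^2: subtract (x)·g(x) = x^2 + x, leaving -2·x - 2
  leading term -2·x: subtract (-2)·g(x) = -2·x - 2, leaving 0
The remainder is 0, so f(x) = g(x) · h(x) with h(x) = -3·x^2 + x - 2. Hence g | f, i.e. f ∈ (g).

Final answer: YES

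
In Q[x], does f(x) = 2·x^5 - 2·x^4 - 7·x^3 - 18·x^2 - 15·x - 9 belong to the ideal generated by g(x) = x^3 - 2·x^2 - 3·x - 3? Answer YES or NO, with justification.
YES

In Q[x] the ideal (g) consists of all multiples of g, so f ∈ (g) iff g | f, i.e. iff the remainder of f on division by g is 0. Divide f by g (g is monic, so eliminate the leading term of the running remainder at each step):
  leading term 2·x^5: subtract (2·x^2)·g(x) = 2·x^5 - 4·x^4 - 6·x^3 - 6·x^2, leaving 2·x^4 - x^3 - 12·x^2 - 15·x - 9
  leading term 2·x^4: subtract (2·x)·g(x) = 2·x^4 - 4·x^3 - 6·x^2 - 6·x, leaving 3·x^3 - 6·x^2 - 9·x - 9
  leading term 3·x^3: subtract (3)·g(x) = 3·x^3 - 6·x^2 - 9·x - 9, leaving 0
The remainder is 0, so f(x) = g(x) · h(x) with h(x) = 2·x^2 + 2·x + 3. Hence g | f, i.e. f ∈ (g).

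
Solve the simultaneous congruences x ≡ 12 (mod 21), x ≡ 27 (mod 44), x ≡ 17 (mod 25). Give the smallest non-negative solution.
x ≡ 15867 (mod 23100); the representative in [0, 23100) is 15867

The moduli 21, 44, 25 are pairwise coprime, so by the CRT there is a unique solution mod 21·44·25 = 23100.
Solve by successive substitution. Start with x ≡ 12 (mod 21).
  Combine with x ≡ 27 (mod 44): write x = 12 + 21·t and require 12 + 21·t ≡ 27 (mod 44), i.e. 21·t ≡ 27 − 12 ≡ 15 (mod 44). Since 21^(−1) ≡ 21 (mod 44), t ≡ 21·15 ≡ 7 (mod 44). So x ≡ 12 + 21·7 = 159 (mod 924).
  Combine with x ≡ 17 (mod 25): write x = 159 + 924·t and require 159 + 924·t ≡ 17 (mod 25), i.e. 924·t ≡ 17 − 159 ≡ 8 (mod 25). Since 924^(−1) ≡ 24 (mod 25) (924 ≡ 24 (mod 25)), t ≡ 24·8 ≡ 17 (mod 25). So x ≡ 159 + 924·17 = 15867 (mod 23100).
Unique solution in [0, 23100): x = 15867.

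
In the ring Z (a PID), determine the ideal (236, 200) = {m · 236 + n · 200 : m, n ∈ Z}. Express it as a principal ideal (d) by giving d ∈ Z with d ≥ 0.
(236, 200) = (4); d = 4

In the PID Z, (a, b) is generated by gcd(a, b). Compute gcd(236, 200) with the extended Euclidean algorithm, tracking rows (r, s, t) with s·236 + t·200 = r:
  row A: (236, 1, 0)   [1·236 + 0·200 = 236]
  row B: (200, 0, 1)   [0·236 + 1·200 = 200]
  236 = 1·200 + 36   → row C = row A − 1·row B = (36, 1, −1)   [check: 1·236 − 1·200 = 36]
  200 = 5·36 + 20   → row D = row B − 5·row C = (20, −5, 6)   [check: −5·236 + 6·200 = 20]
  36 = 1·20 + 16   → row E = row C − 1·row D = (16, 6, −7)   [check: 6·236 − 7·200 = 16]
  20 = 1·16 + 4   → row F = row D − 1·row E = (4, −11, 13)   [check: −11·236 + 13·200 = 4]
  16 = 4·4 + 0   → remainder 0, stop. gcd = 4 (last nonzero row F).
So gcd(236, 200) = 4, with Bézout identity −11·236 + 13·200 = 4. Containment (⊇): the Bézout identity exhibits 4 as an element of (236, 200), giving (4) ⊆ (236, 200). Containment (⊆): since 4 | 236 and 4 | 200 (236 = 4·59, 200 = 4·50), every Z-linear combination of 236 and 200 is divisible by 4, so (236, 200) ⊆ (4). Therefore (236, 200) = (4), d = 4.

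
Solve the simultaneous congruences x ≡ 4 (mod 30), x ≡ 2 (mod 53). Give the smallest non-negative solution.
The moduli 30, 53 are pairwise coprime, so by the CRT there is a unique solution mod 30·53 = 1590.
Solve by successive substitution. Start with x ≡ 4 (mod 30).
  Combine with x ≡ 2 (mod 53): write x = 4 + 30·t and require 4 + 30·t ≡ 2 (mod 53), i.e. 30·t ≡ 2 − 4 ≡ 51 (mod 53). Since 30^(−1) ≡ 23 (mod 53), t ≡ 23·51 ≡ 7 (mod 53). So x ≡ 4 + 30·7 = 214 (mod 1590).
Unique solution in [0, 1590): x = 214.

Final answer: x ≡ 214 (mod 1590); the representative in [0, 1590) is 214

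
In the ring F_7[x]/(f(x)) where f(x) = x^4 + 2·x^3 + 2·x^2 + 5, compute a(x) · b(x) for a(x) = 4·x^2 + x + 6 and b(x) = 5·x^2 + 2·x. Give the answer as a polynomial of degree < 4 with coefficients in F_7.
a · b ≡ x^3 + 6·x^2 + 5·x + 5 (mod f(x))

Multiply as integer polynomials: a · b = 20·x^4 + 13·x^3 + 32·x^2 + 12·x. Reducing coefficients mod 7: a · b ≡ 6·x^4 + 6·x^3 + 4·x^2 + 5·x. Now divide by f(x) = x^4 + 2·x^3 + 2·x^2 + 5 in F_7[x], eliminating the leading term at each step:
  leading term 6·x^4: subtract (6)·f(x) = 6·x^4 + 5·x^3 + 5·x^2 + 2, leaving x^3 + 6·x^2 + 5·x + 5 (coefficients mod 7)
The degree is now < 4, so this is the remainder. Hence a · b ≡ x^3 + 6·x^2 + 5·x + 5 in F_7[x]/(f).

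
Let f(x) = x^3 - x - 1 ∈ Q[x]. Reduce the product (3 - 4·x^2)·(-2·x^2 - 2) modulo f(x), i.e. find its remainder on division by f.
First multiply in Q[x] without reducing: a · b = 8·x^4 + 2·x^2 - 6. Now divide by f(x) = x^3 - x - 1, eliminating the leading term at each step:
  leading term 8·x^4: subtract (8·x)·f(x) = 8·x^4 - 8·x^2 - 8·x, leaving 10·x^2 + 8·x - 6
The degree is now < 3, so this is the remainder. Hence a · b ≡ 10·x^2 + 8·x - 6 in Q[x]/(f).

Final answer: a · b ≡ 10·x^2 + 8·x - 6 (mod f(x))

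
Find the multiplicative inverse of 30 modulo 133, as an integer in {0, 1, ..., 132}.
Apply the extended Euclidean algorithm to (133, 30), tracking rows (r, s, t) with s·133 + t·30 = r. Each division r_prev = q·r_cur + r_new produces the new row as (previous row) − q·(current row):
  row A: (133, 1, 0)   [1·133 + 0·30 = 133]
  row B: (30, 0, 1)   [0·133 + 1·30 = 30]
  133 = 4·30 + 13   → row C = row A − 4·row B = (13, 1, −4)   [check: 1·133 − 4·30 = 13]
  30 = 2·13 + 4   → row D = row B − 2·row C = (4, −2, 9)   [check: −2·133 + 9·30 = 4]
  13 = 3·4 + 1   → row E = row C − 3·row D = (1, 7, −31)   [check: 7·133 − 31·30 = 1]
  4 = 4·1 + 0   → remainder 0, stop. gcd = 1 (last nonzero row E).
The gcd is 1, so 30 is invertible mod 133. The last nonzero row gives 7·133 − 31·30 = 1, so t = −31. So 30^(−1) ≡ −31 ≡ 102 (mod 133). Verify: 30 · 102 = 3060 ≡ 1 (mod 133). ✓

Final answer: 30^(−1) ≡ 102 (mod 133)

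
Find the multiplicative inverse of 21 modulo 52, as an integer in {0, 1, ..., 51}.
Apply the extended Euclidean algorithm to (52, 21), tracking rows (r, s, t) with s·52 + t·21 = r. Each division r_prev = q·r_cur + r_new produces the new row as (previous row) − q·(current row):
  row A: (52, 1, 0)   [1·52 + 0·21 = 52]
  row B: (21, 0, 1)   [0·52 + 1·21 = 21]
  52 = 2·21 + 10   → row C = row A − 2·row B = (10, 1, −2)   [check: 1·52 − 2·21 = 10]
  21 = 2·10 + 1   → row D = row B − 2·row C = (1, −2, 5)   [check: −2·52 + 5·21 = 1]
  10 = 10·1 + 0   → remainder 0, stop. gcd = 1 (last nonzero row D).
The gcd is 1, so 21 is invertible mod 52. The last nonzero row gives −2·52 + 5·21 = 1, so t = 5. So 21^(−1) ≡ 5 (mod 52). Verify: 21 · 5 = 105 ≡ 1 (mod 52). ✓

Final answer: 21^(−1) ≡ 5 (mod 52)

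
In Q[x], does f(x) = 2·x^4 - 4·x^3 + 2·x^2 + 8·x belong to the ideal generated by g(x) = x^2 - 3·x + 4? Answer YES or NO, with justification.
In Q[x] the ideal (g) consists of all multiples of g, so f ∈ (g) iff g | f, i.e. iff the remainder of f on division by g is 0. Divide f by g (g is monic, so eliminate the leading term of the running remainder at each step):
  leading term 2·x^4: subtract (2·x^2)·g(x) = 2·x^4 - 6·x^3 + 8·x^2, leaving 2·x^3 - 6·x^2 + 8·x
  leading term 2·x^3: subtract (2·x)·g(x) = 2·x^3 - 6·x^2 + 8·x, leaving 0
The remainder is 0, so f(x) = g(x) · h(x) with h(x) = 2·x^2 + 2·x. Hence g | f, i.e. f ∈ (g).

Final answer: YES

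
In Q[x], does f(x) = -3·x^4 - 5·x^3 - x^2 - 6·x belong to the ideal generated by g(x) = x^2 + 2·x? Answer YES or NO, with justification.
In Q[x] the ideal (g) consists of all multiples of g, so f ∈ (g) iff g | f, i.e. iff the remainder of f on division by g is 0. Divide f by g (g is monic, so eliminate the leading term of the running remainder at each step):
  leading term -3·x^4: subtract (-3·x^2)·g(x) = -3·x^4 - 6·x^3, leaving x^3 - x^2 - 6·x
  leading term x^3: subtract (x)·g(x) = x^3 + 2·x^2, leaving -3·x^2 - 6·x
  leading term -3·x^2: subtract (-3)·g(x) = -3·x^2 - 6·x, leaving 0
The remainder is 0, so f(x) = g(x) · h(x) with h(x) = -3·x^2 + x - 3. Hence g | f, i.e. f ∈ (g).

Final answer: YES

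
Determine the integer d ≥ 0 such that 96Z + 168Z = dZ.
(96, 168) = (24); d = 24

In the PID Z, (a, b) is generated by gcd(a, b). Compute gcd(168, 96) with the extended Euclidean algorithm, tracking rows (r, s, t) with s·168 + t·96 = r:
  row A: (168, 1, 0)   [1·168 + 0·96 = 168]
  row B: (96, 0, 1)   [0·168 + 1·96 = 96]
  168 = 1·96 + 72   → row C = row A − 1·row B = (72, 1, −1)   [check: 1·168 − 1·96 = 72]
  96 = 1·72 + 24   → row D = row B − 1·row C = (24, −1, 2)   [check: −1·168 + 2·96 = 24]
  72 = 3·24 + 0   → remainder 0, stop. gcd = 24 (last nonzero row D).
So gcd(96, 168) = 24, with Bézout identity −1·168 + 2·96 = 24. Containment (⊇): the Bézout identity exhibits 24 as an element of (96, 168), giving (24) ⊆ (96, 168). Containment (⊆): since 24 | 96 and 24 | 168 (96 = 24·4, 168 = 24·7), every Z-linear combination of 96 and 168 is divisible by 24, so (96, 168) ⊆ (24). Therefore (96, 168) = (24), d = 24.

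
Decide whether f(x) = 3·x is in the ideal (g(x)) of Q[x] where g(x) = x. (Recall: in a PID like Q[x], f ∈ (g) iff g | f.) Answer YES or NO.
In Q[x] the ideal (g) consists of all multiples of g, so f ∈ (g) iff g | f, i.e. iff the remainder of f on division by g is 0. Divide f by g (g is monic, so eliminate the leading term of the running remainder at each step):
  leading term 3·x: subtract (3)·g(x) = 3·x, leaving 0
The remainder is 0, so f(x) = g(x) · h(x) with h(x) = 3. Hence g | f, i.e. f ∈ (g).

Final answer: YES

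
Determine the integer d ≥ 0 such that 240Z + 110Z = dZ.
In the PID Z, (a, b) is generated by gcd(a, b). Compute gcd(240, 110) with the extended Euclidean algorithm, tracking rows (r, s, t) with s·240 + t·110 = r:
  row A: (240, 1, 0)   [1·240 + 0·110 = 240]
  row B: (110, 0, 1)   [0·240 + 1·110 = 110]
  240 = 2·110 + 20   → row C = row A − 2·row B = (20, 1, −2)   [check: 1·240 − 2·110 = 20]
  110 = 5·20 + 10   → row D = row B − 5·row C = (10, −5, 11)   [check: −5·240 + 11·110 = 10]
  20 = 2·10 + 0   → remainder 0, stop. gcd = 10 (last nonzero row D).
So gcd(240, 110) = 10, with Bézout identity −5·240 + 11·110 = 10. Containment (⊇): the Bézout identity exhibits 10 as an element of (240, 110), giving (10) ⊆ (240, 110). Containment (⊆): since 10 | 240 and 10 | 110 (240 = 10·24, 110 = 10·11), every Z-linear combination of 240 and 110 is divisible by 10, so (240, 110) ⊆ (10). Therefore (240, 110) = (10), d = 10.

Final answer: (240, 110) = (10); d = 10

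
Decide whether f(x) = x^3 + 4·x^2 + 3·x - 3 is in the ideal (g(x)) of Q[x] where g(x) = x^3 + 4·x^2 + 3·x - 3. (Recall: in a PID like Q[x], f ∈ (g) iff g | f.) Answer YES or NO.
YES

In Q[x] the ideal (g) consists of all multiples of g, so f ∈ (g) iff g | f, i.e. iff the remainder of f on division by g is 0. Divide f by g (g is monic, so eliminate the leading term of the running remainder at each step):
  leading term x^3: subtract (1)·g(x) = x^3 + 4·x^2 + 3·x - 3, leaving 0
The remainder is 0, so f(x) = g(x) · h(x) with h(x) = 1. Hence g | f, i.e. f ∈ (g).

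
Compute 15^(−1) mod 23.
Apply the extended Euclidean algorithm to (23, 15), tracking rows (r, s, t) with s·23 + t·15 = r. Each division r_prev = q·r_cur + r_new produces the new row as (previous row) − q·(current row):
  row A: (23, 1, 0)   [1·23 + 0·15 = 23]
  row B: (15, 0, 1)   [0·23 + 1·15 = 15]
  23 = 1·15 + 8   → row C = row A − 1·row B = (8, 1, −1)   [check: 1·23 − 1·15 = 8]
  15 = 1·8 + 7   → row D = row B − 1·row C = (7, −1, 2)   [check: −1·23 + 2·15 = 7]
  8 = 1·7 + 1   → row E = row C − 1·row D = (1, 2, −3)   [check: 2·23 − 3·15 = 1]
  7 = 7·1 + 0   → remainder 0, stop. gcd = 1 (last nonzero row E).
The gcd is 1, so 15 is invertible mod 23. The last nonzero row gives 2·23 − 3·15 = 1, so t = −3. So 15^(−1) ≡ −3 ≡ 20 (mod 23). Verify: 15 · 20 = 300 ≡ 1 (mod 23). ✓

Final answer: 15^(−1) ≡ 20 (mod 23)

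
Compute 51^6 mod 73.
Use repeated squaring. Binary(6) = 110. Walk through the bits of the exponent 6 left-to-right: at each bit after the leading one, square the running value, then multiply by 51 if the bit is 1 (always reducing mod 73):
  bit 1 = 1 (leading): start with 51.
  bit 2 = 1: square 51^2 = 2601 ≡ 46; bit is 1, so multiply 46·51 = 2346 ≡ 10 (mod 73).
  bit 3 = 0: square 10^2 = 100 ≡ 27 (mod 73).
Final value: 51^6 ≡ 27 (mod 73).

Final answer: 27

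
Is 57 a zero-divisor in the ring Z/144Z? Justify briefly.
YES

gcd(57, 144) = 3 > 1, so 57 is not a unit in Z/144Z. In Z/nZ every nonzero non-unit is a zero-divisor: explicitly, take b = 144/gcd = 48 ≠ 0 (mod 144); then 57·48 = 2736 = 19·144, i.e. 57·48 ≡ 0 (mod 144). So 57 is a zero-divisor.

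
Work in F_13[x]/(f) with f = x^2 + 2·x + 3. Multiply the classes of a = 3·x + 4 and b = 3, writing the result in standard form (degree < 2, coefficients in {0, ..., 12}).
a · b ≡ 9·x + 12 (mod f(x))

Multiply as integer polynomials: a · b = 9·x + 12. Reducing coefficients mod 13: a · b ≡ 9·x + 12. This already has degree < 2, so no reduction by f is needed. Hence a · b ≡ 9·x + 12 in F_13[x]/(f).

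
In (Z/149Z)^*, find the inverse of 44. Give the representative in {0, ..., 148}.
44^(−1) ≡ 105 (mod 149)

Apply the extended Euclidean algorithm to (149, 44), tracking rows (r, s, t) with s·149 + t·44 = r. Each division r_prev = q·r_cur + r_new produces the new row as (previous row) − q·(current row):
  row A: (149, 1, 0)   [1·149 + 0·44 = 149]
  row B: (44, 0, 1)   [0·149 + 1·44 = 44]
  149 = 3·44 + 17   → row C = row A − 3·row B = (17, 1, −3)   [check: 1·149 − 3·44 = 17]
  44 = 2·17 + 10   → row D = row B − 2·row C = (10, −2, 7)   [check: −2·149 + 7·44 = 10]
  17 = 1·10 + 7   → row E = row C − 1·row D = (7, 3, −10)   [check: 3·149 − 10·44 = 7]
  10 = 1·7 + 3   → row F = row D − 1·row E = (3, −5, 17)   [check: −5·149 + 17·44 = 3]
  7 = 2·3 + 1   → row G = row E − 2·row F = (1, 13, −44)   [check: 13·149 − 44·44 = 1]
  3 = 3·1 + 0   → remainder 0, stop. gcd = 1 (last nonzero row G).
The gcd is 1, so 44 is invertible mod 149. The last nonzero row gives 13·149 − 44·44 = 1, so t = −44. So 44^(−1) ≡ −44 ≡ 105 (mod 149). Verify: 44 · 105 = 4620 ≡ 1 (mod 149). ✓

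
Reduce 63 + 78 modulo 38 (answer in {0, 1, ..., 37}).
Reduce the summands first: 63 ≡ 25, 78 ≡ 2 (mod 38), so 63 + 78 ≡ 25 + 2 (mod 38). 25 + 2 = 27; 27 = 0·38 + 27, so (63 + 78) mod 38 = 27.

Final answer: 27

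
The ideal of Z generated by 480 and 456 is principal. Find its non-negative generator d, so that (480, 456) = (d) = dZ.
(480, 456) = (24); d = 24

In the PID Z, (a, b) is generated by gcd(a, b). Compute gcd(480, 456) with the extended Euclidean algorithm, tracking rows (r, s, t) with s·480 + t·456 = r:
  row A: (480, 1, 0)   [1·480 + 0·456 = 480]
  row B: (456, 0, 1)   [0·480 + 1·456 = 456]
  480 = 1·456 + 24   → row C = row A − 1·row B = (24, 1, −1)   [check: 1·480 − 1·456 = 24]
  456 = 19·24 + 0   → remainder 0, stop. gcd = 24 (last nonzero row C).
So gcd(480, 456) = 24, with Bézout identity 1·480 − 1·456 = 24. Containment (⊇): the Bézout identity exhibits 24 as an element of (480, 456), giving (24) ⊆ (480, 456). Containment (⊆): since 24 | 480 and 24 | 456 (480 = 24·20, 456 = 24·19), every Z-linear combination of 480 and 456 is divisible by 24, so (480, 456) ⊆ (24). Therefore (480, 456) = (24), d = 24.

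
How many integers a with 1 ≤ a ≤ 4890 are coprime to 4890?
1296

The number of a ∈ {1, ..., 4890} with gcd(a, 4890) = 1 is by definition Euler's totient φ(4890). φ is multiplicative, with φ(p^e) = p^e − p^(e−1). Factorise 4890 = 2 · 3 · 5 · 163. Then
  φ(4890) = (2 − 1) · (3 − 1) · (5 − 1) · (163 − 1) = 1 · 2 · 4 · 162 = 1296.
So there are 1296 such integers.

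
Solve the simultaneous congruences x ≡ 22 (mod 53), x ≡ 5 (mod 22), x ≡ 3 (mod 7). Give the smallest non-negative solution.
The moduli 53, 22, 7 are pairwise coprime, so by the CRT there is a unique solution mod 53·22·7 = 8162.
Solve by successive substitution. Start with x ≡ 22 (mod 53).
  Combine with x ≡ 5 (mod 22): write x = 22 + 53·t and require 22 + 53·t ≡ 5 (mod 22), i.e. 53·t ≡ 5 − 22 ≡ 5 (mod 22). Since 53^(−1) ≡ 5 (mod 22) (53 ≡ 9 (mod 22)), t ≡ 5·5 ≡ 3 (mod 22). So x ≡ 22 + 53·3 = 181 (mod 1166).
  Combine with x ≡ 3 (mod 7): write x = 181 + 1166·t and require 181 + 1166·t ≡ 3 (mod 7), i.e. 1166·t ≡ 3 − 181 ≡ 4 (mod 7). Since 1166^(−1) ≡ 2 (mod 7) (1166 ≡ 4 (mod 7)), t ≡ 2·4 ≡ 1 (mod 7). So x ≡ 181 + 1166·1 = 1347 (mod 8162).
Unique solution in [0, 8162): x = 1347.

Final answer: x ≡ 1347 (mod 8162); the representative in [0, 8162) is 1347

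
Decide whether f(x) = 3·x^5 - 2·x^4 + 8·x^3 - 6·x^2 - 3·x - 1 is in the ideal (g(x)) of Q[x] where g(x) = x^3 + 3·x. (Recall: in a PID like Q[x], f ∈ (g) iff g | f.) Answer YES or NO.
In Q[x] the ideal (g) consists of all multiples of g, so f ∈ (g) iff g | f, i.e. iff the remainder of f on division by g is 0. Divide f by g (g is monic, so eliminate the leading term of the running remainder at each step):
  leading term 3·x^5: subtract (3·x^2)·g(x) = 3·x^5 + 9·x^3, leaving -2·x^4 - x^3 - 6·x^2 - 3·x - 1
  leading term -2·x^4: subtract (-2·x)·g(x) = -2·x^4 - 6·x^2, leaving -x^3 - 3·x - 1
  leading term -x^3: subtract (-1)·g(x) = -x^3 - 3·x, leaving -1
The remainder r(x) = -1 ≠ 0 (and deg r < deg g), so g ∤ f, i.e. f ∉ (g).

Final answer: NO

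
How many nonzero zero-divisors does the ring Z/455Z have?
Z/455Z has 166 nonzero zero-divisors

In Z/455Z each nonzero element is either a unit (gcd with 455 is 1) or a zero-divisor (gcd > 1). The number of units is φ(455): factorise 455 = 5 · 7 · 13, so φ(455) = (5 − 1) · (7 − 1) · (13 − 1) = 4 · 6 · 12 = 288. The nonzero elements number 455 − 1 = 454. Hence the nonzero zero-divisors number 454 − 288 = 166.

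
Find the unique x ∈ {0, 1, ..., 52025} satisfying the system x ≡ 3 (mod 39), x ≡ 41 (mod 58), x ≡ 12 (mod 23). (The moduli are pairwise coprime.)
The moduli 39, 58, 23 are pairwise coprime, so by the CRT there is a unique solution mod 39·58·23 = 52026.
Solve by successive substitution. Start with x ≡ 3 (mod 39).
  Combine with x ≡ 41 (mod 58): write x = 3 + 39·t and require 3 + 39·t ≡ 41 (mod 58), i.e. 39·t ≡ 41 − 3 ≡ 38 (mod 58). Since 39^(−1) ≡ 3 (mod 58), t ≡ 3·38 ≡ 56 (mod 58). So x ≡ 3 + 39·56 = 2187 (mod 2262).
  Combine with x ≡ 12 (mod 23): write x = 2187 + 2262·t and require 2187 + 2262·t ≡ 12 (mod 23), i.e. 2262·t ≡ 12 − 2187 ≡ 10 (mod 23). Since 2262^(−1) ≡ 3 (mod 23) (2262 ≡ 8 (mod 23)), t ≡ 3·10 ≡ 7 (mod 23). So x ≡ 2187 + 2262·7 = 18021 (mod 52026).
Unique solution in [0, 52026): x = 18021.

Final answer: x ≡ 18021 (mod 52026); the representative in [0, 52026) is 18021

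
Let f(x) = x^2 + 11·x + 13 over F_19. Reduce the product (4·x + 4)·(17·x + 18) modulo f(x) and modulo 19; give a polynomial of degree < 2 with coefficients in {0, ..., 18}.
a · b ≡ 5 (mod f(x))

Multiply as integer polynomials: a · b = 68·x^2 + 140·x + 72. Reducing coefficients mod 19: a · b ≡ 11·x^2 + 7·x + 15. Now divide by f(x) = x^2 + 11·x + 13 in F_19[x], eliminating the leading term at each step:
  leading term 11·x^2: subtract (11)·f(x) = 11·x^2 + 7·x + 10, leaving 5 (coefficients mod 19)
The degree is now < 2, so this is the remainder. Hence a · b ≡ 5 in F_19[x]/(f).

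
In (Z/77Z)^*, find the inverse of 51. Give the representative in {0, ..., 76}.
Apply the extended Euclidean algorithm to (77, 51), tracking rows (r, s, t) with s·77 + t·51 = r. Each division r_prev = q·r_cur + r_new produces the new row as (previous row) − q·(current row):
  row A: (77, 1, 0)   [1·77 + 0·51 = 77]
  row B: (51, 0, 1)   [0·77 + 1·51 = 51]
  77 = 1·51 + 26   → row C = row A − 1·row B = (26, 1, −1)   [check: 1·77 − 1·51 = 26]
  51 = 1·26 + 25   → row D = row B − 1·row C = (25, −1, 2)   [check: −1·77 + 2·51 = 25]
  26 = 1·25 + 1   → row E = row C − 1·row D = (1, 2, −3)   [check: 2·77 − 3·51 = 1]
  25 = 25·1 + 0   → remainder 0, stop. gcd = 1 (last nonzero row E).
The gcd is 1, so 51 is invertible mod 77. The last nonzero row gives 2·77 − 3·51 = 1, so t = −3. So 51^(−1) ≡ −3 ≡ 74 (mod 77). Verify: 51 · 74 = 3774 ≡ 1 (mod 77). ✓

Final answer: 51^(−1) ≡ 74 (mod 77)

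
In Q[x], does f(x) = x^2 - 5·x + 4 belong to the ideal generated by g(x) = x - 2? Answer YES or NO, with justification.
NO

In Q[x] the ideal (g) consists of all multiples of g, so f ∈ (g) iff g | f, i.e. iff the remainder of f on division by g is 0. Divide f by g (g is monic, so eliminate the leading term of the running remainder at each step):
  leading term x^2: subtract (x)·g(x) = x^2 - 2·x, leaving 4 - 3·x
  leading term -3·x: subtract (-3)·g(x) = 6 - 3·x, leaving -2
The remainder r(x) = -2 ≠ 0 (and deg r < deg g), so g ∤ f, i.e. f ∉ (g).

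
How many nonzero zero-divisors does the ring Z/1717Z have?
Z/1717Z has 116 nonzero zero-divisors

In Z/1717Z each nonzero element is either a unit (gcd with 1717 is 1) or a zero-divisor (gcd > 1). The number of units is φ(1717): factorise 1717 = 17 · 101, so φ(1717) = (17 − 1) · (101 − 1) = 16 · 100 = 1600. The nonzero elements number 1717 − 1 = 1716. Hence the nonzero zero-divisors number 1716 − 1600 = 116.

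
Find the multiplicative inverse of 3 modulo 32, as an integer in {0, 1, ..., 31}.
Apply the extended Euclidean algorithm to (32, 3), tracking rows (r, s, t) with s·32 + t·3 = r. Each division r_prev = q·r_cur + r_new produces the new row as (previous row) − q·(current row):
  row A: (32, 1, 0)   [1·32 + 0·3 = 32]
  row B: (3, 0, 1)   [0·32 + 1·3 = 3]
  32 = 10·3 + 2   → row C = row A − 10·row B = (2, 1, −10)   [check: 1·32 − 10·3 = 2]
  3 = 1·2 + 1   → row D = row B − 1·row C = (1, −1, 11)   [check: −1·32 + 11·3 = 1]
  2 = 2·1 + 0   → remainder 0, stop. gcd = 1 (last nonzero row D).
The gcd is 1, so 3 is invertible mod 32. The last nonzero row gives −1·32 + 11·3 = 1, so t = 11. So 3^(−1) ≡ 11 (mod 32). Verify: 3 · 11 = 33 ≡ 1 (mod 32). ✓

Final answer: 3^(−1) ≡ 11 (mod 32)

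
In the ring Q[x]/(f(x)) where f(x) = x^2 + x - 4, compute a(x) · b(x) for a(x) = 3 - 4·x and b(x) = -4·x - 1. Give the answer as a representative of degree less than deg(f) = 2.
First multiply in Q[x] without reducing: a · b = 16·x^2 - 8·x - 3. Now divide by f(x) = x^2 + x - 4, eliminating the leading term at each step:
  leading term 16·x^2: subtract (16)·f(x) = 16·x^2 + 16·x - 64, leaving 61 - 24·x
The degree is now < 2, so this is the remainder. Hence a · b ≡ 61 - 24·x in Q[x]/(f).

Final answer: a · b ≡ 61 - 24·x (mod f(x))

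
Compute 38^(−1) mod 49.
Apply the extended Euclidean algorithm to (49, 38), tracking rows (r, s, t) with s·49 + t·38 = r. Each division r_prev = q·r_cur + r_new produces the new row as (previous row) − q·(current row):
  row A: (49, 1, 0)   [1·49 + 0·38 = 49]
  row B: (38, 0, 1)   [0·49 + 1·38 = 38]
  49 = 1·38 + 11   → row C = row A − 1·row B = (11, 1, −1)   [check: 1·49 − 1·38 = 11]
  38 = 3·11 + 5   → row D = row B − 3·row C = (5, −3, 4)   [check: −3·49 + 4·38 = 5]
  11 = 2·5 + 1   → row E = row C − 2·row D = (1, 7, −9)   [check: 7·49 − 9·38 = 1]
  5 = 5·1 + 0   → remainder 0, stop. gcd = 1 (last nonzero row E).
The gcd is 1, so 38 is invertible mod 49. The last nonzero row gives 7·49 − 9·38 = 1, so t = −9. So 38^(−1) ≡ −9 ≡ 40 (mod 49). Verify: 38 · 40 = 1520 ≡ 1 (mod 49). ✓

Final answer: 38^(−1) ≡ 40 (mod 49)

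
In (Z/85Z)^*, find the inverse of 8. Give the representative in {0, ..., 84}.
8^(−1) ≡ 32 (mod 85)

Apply the extended Euclidean algorithm to (85, 8), tracking rows (r, s, t) with s·85 + t·8 = r. Each division r_prev = q·r_cur + r_new produces the new row as (previous row) − q·(current row):
  row A: (85, 1, 0)   [1·85 + 0·8 = 85]
  row B: (8, 0, 1)   [0·85 + 1·8 = 8]
  85 = 10·8 + 5   → row C = row A − 10·row B = (5, 1, −10)   [check: 1·85 − 10·8 = 5]
  8 = 1·5 + 3   → row D = row B − 1·row C = (3, −1, 11)   [check: −1·85 + 11·8 = 3]
  5 = 1·3 + 2   → row E = row C − 1·row D = (2, 2, −21)   [check: 2·85 − 21·8 = 2]
  3 = 1·2 + 1   → row F = row D − 1·row E = (1, −3, 32)   [check: −3·85 + 32·8 = 1]
  2 = 2·1 + 0   → remainder 0, stop. gcd = 1 (last nonzero row F).
The gcd is 1, so 8 is invertible mod 85. The last nonzero row gives −3·85 + 32·8 = 1, so t = 32. So 8^(−1) ≡ 32 (mod 85). Verify: 8 · 32 = 256 ≡ 1 (mod 85). ✓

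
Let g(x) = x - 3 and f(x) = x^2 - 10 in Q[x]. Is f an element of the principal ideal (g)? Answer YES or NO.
In Q[x] the ideal (g) consists of all multiples of g, so f ∈ (g) iff g | f, i.e. iff the remainder of f on division by g is 0. Divide f by g (g is monic, so eliminate the leading term of the running remainder at each step):
  leading term x^2: subtract (x)·g(x) = x^2 - 3·x, leaving 3·x - 10
  leading term 3·x: subtract (3)·g(x) = 3·x - 9, leaving -1
The remainder r(x) = -1 ≠ 0 (and deg r < deg g), so g ∤ f, i.e. f ∉ (g).

Final answer: NO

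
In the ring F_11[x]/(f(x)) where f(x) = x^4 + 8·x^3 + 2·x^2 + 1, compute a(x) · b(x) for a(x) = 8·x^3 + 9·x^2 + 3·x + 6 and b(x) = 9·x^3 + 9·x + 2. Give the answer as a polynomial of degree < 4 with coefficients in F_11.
a · b ≡ 5·x^3 + 8·x^2 + 5·x + 2 (mod f(x))

Multiply as integer polynomials: a · b = 72·x^6 + 81·x^5 + 99·x^4 + 151·x^3 + 45·x^2 + 60·x + 12. Reducing coefficients mod 11: a · b ≡ 6·x^6 + 4·x^5 + 8·x^3 + x^2 + 5·x + 1. Now divide by f(x) = x^4 + 8·x^3 + 2·x^2 + 1 in F_11[x], eliminating the leading term at each step:
  leading term 6·x^6: subtract (6·x^2)·f(x) = 6·x^6 + 4·x^5 + x^4 + 6·x^2, leaving 10·x^4 + 8·x^3 + 6·x^2 + 5·x + 1 (coefficients mod 11)
  leading term 10·x^4: subtract (10)·f(x) = 10·x^4 + 3·x^3 + 9·x^2 + 10, leaving 5·x^3 + 8·x^2 + 5·x + 2 (coefficients mod 11)
The degree is now < 4, so this is the remainder. Hence a · b ≡ 5·x^3 + 8·x^2 + 5·x + 2 in F_11[x]/(f).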